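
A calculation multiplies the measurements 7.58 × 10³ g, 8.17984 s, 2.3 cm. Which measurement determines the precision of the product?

2.3 cm

7.58 × 10³ g → 3 s.f.; 8.17984 s → 6 s.f.; 2.3 cm → 2 s.f.
The fewest is 2 significant figures, from 2.3 cm.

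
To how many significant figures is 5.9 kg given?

2

5.9: every digit is nonzero and significant.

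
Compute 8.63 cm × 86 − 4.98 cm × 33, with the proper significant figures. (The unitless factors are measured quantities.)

5.8 × 10^2 cm

8.63 × 86 = 742.18 → 7.4 × 10^2 cm (2 s.f., last digit at the 10^1 place).
4.98 × 33 = 164.34 → 1.6 × 10^2 cm (2 s.f., last digit at the 10^1 place).
Difference: 577.84 cm; keep the coarser place, 10^1.
Result: 5.8 × 10^2 cm.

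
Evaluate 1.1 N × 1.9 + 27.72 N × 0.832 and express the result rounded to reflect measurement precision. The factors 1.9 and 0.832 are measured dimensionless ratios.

1.1 × 1.9 = 2.09 → 2.1 N (2 s.f., last digit at the 10^-1 place).
27.72 × 0.832 = 23.06304 → 23.1 N (3 s.f., last digit at the 10^-1 place).
Sum: 25.15304 N; keep the coarser place, 10^-1.
Result: 25.2 N.

25.2 N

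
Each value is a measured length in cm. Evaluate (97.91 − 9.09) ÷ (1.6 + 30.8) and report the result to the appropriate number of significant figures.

97.91 − 9.09 = 88.82, limited to 2 d.p. → 4 s.f.; 1.6 + 30.8 = 32.4, limited to 1 d.p. → 3 s.f.
Carrying full precision, 88.82 ÷ 32.4 = 2.74135802469…; keep min(4, 3) = 3 s.f.
Rounded to 3 significant figures: 2.74.

2.74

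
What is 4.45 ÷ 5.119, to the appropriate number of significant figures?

4.45 ÷ 5.119 = 0.86931041219…
Multiplication/division keeps the fewest significant figures: 4.45 → 3 s.f., 5.119 → 4 s.f.; limit is 3.
Rounded to 3 significant figures: 0.869.

0.869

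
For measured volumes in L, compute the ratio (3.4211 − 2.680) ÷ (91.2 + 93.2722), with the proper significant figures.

0.00402

3.4211 − 2.680 = 0.7411, limited to 3 d.p. → 3 s.f.; 91.2 + 93.2722 = 184.4722, limited to 1 d.p. → 4 s.f.
Carrying full precision, 0.7411 ÷ 184.4722 = 0.00401740750097…; keep min(3, 4) = 3 s.f.
Rounded to 3 significant figures: 0.00402.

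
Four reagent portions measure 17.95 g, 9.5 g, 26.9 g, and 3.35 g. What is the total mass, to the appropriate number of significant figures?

57.7 g

17.95 g + 9.5 g + 26.9 g + 3.35 g = 57.70 g.
Addition/subtraction keeps the fewest decimal places: 17.95 → 2 decimal places, 9.5 → 1 decimal place, 26.9 → 1 decimal place, 3.35 → 2 decimal places; limit is 1.
Rounded to 1 decimal place: 57.7 g.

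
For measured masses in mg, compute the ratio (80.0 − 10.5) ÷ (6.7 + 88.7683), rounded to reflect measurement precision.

80.0 − 10.5 = 69.5, limited to 1 d.p. → 3 s.f.; 6.7 + 88.7683 = 95.4683, limited to 1 d.p. → 3 s.f.
Carrying full precision, 69.5 ÷ 95.4683 = 0.727990338154…; keep min(3, 3) = 3 s.f.
Rounded to 3 significant figures: 0.728.

0.728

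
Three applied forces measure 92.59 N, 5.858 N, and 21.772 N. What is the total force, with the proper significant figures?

92.59 N + 5.858 N + 21.772 N = 120.220 N.
Addition/subtraction keeps the fewest decimal places: 92.59 → 2 decimal places, 5.858 → 3 decimal places, 21.772 → 3 decimal places; limit is 2.
Rounded to 2 decimal places: 120.22 N.

120.22 N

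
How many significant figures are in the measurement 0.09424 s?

4

0.09424: leading zeros are not significant.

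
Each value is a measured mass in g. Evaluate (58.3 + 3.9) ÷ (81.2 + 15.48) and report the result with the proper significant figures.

0.643

58.3 + 3.9 = 62.2, limited to 1 d.p. → 3 s.f.; 81.2 + 15.48 = 96.68, limited to 1 d.p. → 3 s.f.
Carrying full precision, 62.2 ÷ 96.68 = 0.643359536616…; keep min(3, 3) = 3 s.f.
Rounded to 3 significant figures: 0.643.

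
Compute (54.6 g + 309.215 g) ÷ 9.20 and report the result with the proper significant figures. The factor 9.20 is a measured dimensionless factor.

54.6 g + 309.215 g = 363.815 g; the sum is limited to 1 decimal place (4 s.f.).
Carrying full precision, 363.815 ÷ 9.20 = 39.5451086957… g; 9.20 has 3 s.f., so the result keeps min(4, 3) = 3 s.f.
Rounded to 3 significant figures: 39.5 g.

39.5 g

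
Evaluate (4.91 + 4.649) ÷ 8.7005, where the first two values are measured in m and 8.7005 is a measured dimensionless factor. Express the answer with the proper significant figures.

4.91 m + 4.649 m = 9.559 m; the sum is limited to 2 decimal places (3 s.f.).
Carrying full precision, 9.559 ÷ 8.7005 = 1.09867249009… m; 8.7005 has 5 s.f., so the result keeps min(3, 5) = 3 s.f.
Rounded to 3 significant figures: 1.10 m.

1.10 m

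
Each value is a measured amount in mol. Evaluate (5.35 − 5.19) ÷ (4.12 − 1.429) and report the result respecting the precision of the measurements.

5.35 − 5.19 = 0.16, limited to 2 d.p. → 2 s.f.; 4.12 − 1.429 = 2.691, limited to 2 d.p. → 3 s.f.
Carrying full precision, 0.16 ÷ 2.691 = 0.0594574507618…; keep min(2, 3) = 2 s.f.
Rounded to 2 significant figures: 5.9 × 10⁻².

5.9 × 10⁻²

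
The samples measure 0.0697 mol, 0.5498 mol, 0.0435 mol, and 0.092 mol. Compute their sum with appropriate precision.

0.755 mol

0.0697 mol + 0.5498 mol + 0.0435 mol + 0.092 mol = 0.7550 mol.
Addition/subtraction keeps the fewest decimal places: 0.0697 → 4 decimal places, 0.5498 → 4 decimal places, 0.0435 → 4 decimal places, 0.092 → 3 decimal places; limit is 3.
Rounded to 3 decimal places: 0.755 mol.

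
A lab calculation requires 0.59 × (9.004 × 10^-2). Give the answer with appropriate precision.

0.053

0.59 × (9.004 × 10^-2) = 0.0531236
Multiplication/division keeps the fewest significant figures: 0.59 → 2 s.f., 9.004 × 10^-2 → 4 s.f.; limit is 2.
Rounded to 2 significant figures: 0.053.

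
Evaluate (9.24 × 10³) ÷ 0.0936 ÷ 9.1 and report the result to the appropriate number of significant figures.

1.1 × 10⁴

(9.24 × 10³) ÷ 0.0936 ÷ 9.1 = 10848.1262327…
Multiplication/division keeps the fewest significant figures: 9.24 × 10³ → 3 s.f., 0.0936 → 3 s.f., 9.1 → 2 s.f.; limit is 2.
Rounded to 2 significant figures: 1.1 × 10⁴.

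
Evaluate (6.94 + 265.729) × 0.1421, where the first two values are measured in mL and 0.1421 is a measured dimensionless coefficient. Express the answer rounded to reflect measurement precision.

38.75 mL

6.94 mL + 265.729 mL = 272.669 mL; the sum is limited to 2 decimal places (5 s.f.).
Carrying full precision, 272.669 × 0.1421 = 38.7462649 mL; 0.1421 has 4 s.f., so the result keeps min(5, 4) = 4 s.f.
Rounded to 4 significant figures: 38.75 mL.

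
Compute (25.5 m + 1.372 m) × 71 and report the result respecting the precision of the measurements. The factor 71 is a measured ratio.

1.9 × 10^3 m

25.5 m + 1.372 m = 26.872 m; the sum is limited to 1 decimal place (3 s.f.).
Carrying full precision, 26.872 × 71 = 1907.912 m; 71 has 2 s.f., so the result keeps min(3, 2) = 2 s.f.
Rounded to 2 significant figures: 1.9 × 10^3 m.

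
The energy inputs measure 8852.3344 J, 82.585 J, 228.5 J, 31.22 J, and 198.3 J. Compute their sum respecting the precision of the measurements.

8852.3344 J + 82.585 J + 228.5 J + 31.22 J + 198.3 J = 9392.9394 J.
Addition/subtraction keeps the fewest decimal places: 8852.3344 → 4 decimal places, 82.585 → 3 decimal places, 228.5 → 1 decimal place, 31.22 → 2 decimal places, 198.3 → 1 decimal place; limit is 1.
Rounded to 1 decimal place: 9392.9 J.

9392.9 J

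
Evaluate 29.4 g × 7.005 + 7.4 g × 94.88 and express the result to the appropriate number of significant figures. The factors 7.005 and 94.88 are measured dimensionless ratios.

29.4 × 7.005 = 205.947 → 206 g (3 s.f., last digit at the 10^0 place).
7.4 × 94.88 = 702.112 → 7.0 × 10^2 g (2 s.f., last digit at the 10^1 place).
Sum: 908.059 g; keep the coarser place, 10^1.
Result: 9.1 × 10^2 g.

9.1 × 10^2 g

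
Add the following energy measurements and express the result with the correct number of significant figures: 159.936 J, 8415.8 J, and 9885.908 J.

159.936 J + 8415.8 J + 9885.908 J = 18461.644 J.
Addition/subtraction keeps the fewest decimal places: 159.936 → 3 decimal places, 8415.8 → 1 decimal place, 9885.908 → 3 decimal places; limit is 1.
Rounded to 1 decimal place: 18461.6 J.

18461.6 J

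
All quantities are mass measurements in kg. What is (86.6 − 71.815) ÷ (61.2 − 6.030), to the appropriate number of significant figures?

86.6 − 71.815 = 14.785, limited to 1 d.p. → 3 s.f.; 61.2 − 6.030 = 55.170, limited to 1 d.p. → 3 s.f.
Carrying full precision, 14.785 ÷ 55.170 = 0.267989849556…; keep min(3, 3) = 3 s.f.
Rounded to 3 significant figures: 0.268.

0.268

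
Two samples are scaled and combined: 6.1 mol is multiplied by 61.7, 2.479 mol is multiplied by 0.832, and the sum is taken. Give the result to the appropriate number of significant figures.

3.8 × 10² mol

6.1 × 61.7 = 376.37 → 3.8 × 10² mol (2 s.f., last digit at the 10^1 place).
2.479 × 0.832 = 2.062528 → 2.06 mol (3 s.f., last digit at the 10^-2 place).
Sum: 378.432528 mol; keep the coarser place, 10^1.
Result: 3.8 × 10² mol.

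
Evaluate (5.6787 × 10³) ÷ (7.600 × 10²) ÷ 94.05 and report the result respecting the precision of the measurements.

0.07945

(5.6787 × 10³) ÷ (7.600 × 10²) ÷ 94.05 = 0.0794468227986…
Multiplication/division keeps the fewest significant figures: 5.6787 × 10³ → 5 s.f., 7.600 × 10² → 4 s.f., 94.05 → 4 s.f.; limit is 4.
Rounded to 4 significant figures: 0.07945.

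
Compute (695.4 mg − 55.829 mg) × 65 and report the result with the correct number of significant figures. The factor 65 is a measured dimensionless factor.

695.4 mg − 55.829 mg = 639.571 mg; the difference is limited to 1 decimal place (4 s.f.).
Carrying full precision, 639.571 × 65 = 41572.115 mg; 65 has 2 s.f., so the result keeps min(4, 2) = 2 s.f.
Rounded to 2 significant figures: 4.2 × 10^4 mg.

4.2 × 10^4 mg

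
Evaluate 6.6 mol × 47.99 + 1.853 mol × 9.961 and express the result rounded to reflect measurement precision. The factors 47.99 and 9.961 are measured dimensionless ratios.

6.6 × 47.99 = 316.734 → 3.2 × 10² mol (2 s.f., last digit at the 10^1 place).
1.853 × 9.961 = 18.457733 → 18.46 mol (4 s.f., last digit at the 10^-2 place).
Sum: 335.191733 mol; keep the coarser place, 10^1.
Result: 3.4 × 10² mol.

3.4 × 10² mol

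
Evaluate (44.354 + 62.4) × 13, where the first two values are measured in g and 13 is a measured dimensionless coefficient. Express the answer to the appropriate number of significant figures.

44.354 g + 62.4 g = 106.754 g; the sum is limited to 1 decimal place (4 s.f.).
Carrying full precision, 106.754 × 13 = 1387.802 g; 13 has 2 s.f., so the result keeps min(4, 2) = 2 s.f.
Rounded to 2 significant figures: 1.4 × 10^3 g.

1.4 × 10^3 g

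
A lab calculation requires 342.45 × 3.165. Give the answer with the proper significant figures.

1084

342.45 × 3.165 = 1083.85425
Multiplication/division keeps the fewest significant figures: 342.45 → 5 s.f., 3.165 → 4 s.f.; limit is 4.
Rounded to 4 significant figures: 1084.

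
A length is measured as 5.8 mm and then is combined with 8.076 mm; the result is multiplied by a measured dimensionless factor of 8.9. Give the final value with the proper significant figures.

5.8 mm + 8.076 mm = 13.876 mm; the sum is limited to 1 decimal place (3 s.f.).
Carrying full precision, 13.876 × 8.9 = 123.4964 mm; 8.9 has 2 s.f., so the result keeps min(3, 2) = 2 s.f.
Rounded to 2 significant figures: 1.2 × 10^2 mm.

1.2 × 10^2 mm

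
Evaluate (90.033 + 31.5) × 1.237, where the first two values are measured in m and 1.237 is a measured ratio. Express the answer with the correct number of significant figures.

150.3 m

90.033 m + 31.5 m = 121.533 m; the sum is limited to 1 decimal place (4 s.f.).
Carrying full precision, 121.533 × 1.237 = 150.336321 m; 1.237 has 4 s.f., so the result keeps min(4, 4) = 4 s.f.
Rounded to 4 significant figures: 150.3 m.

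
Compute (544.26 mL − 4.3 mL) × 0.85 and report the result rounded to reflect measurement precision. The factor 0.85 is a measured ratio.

4.6 × 10^2 mL

544.26 mL − 4.3 mL = 539.96 mL; the difference is limited to 1 decimal place (4 s.f.).
Carrying full precision, 539.96 × 0.85 = 458.966 mL; 0.85 has 2 s.f., so the result keeps min(4, 2) = 2 s.f.
Rounded to 2 significant figures: 4.6 × 10^2 mL.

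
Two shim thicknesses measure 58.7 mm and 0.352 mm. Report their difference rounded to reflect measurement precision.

58.7 mm − 0.352 mm = 58.348 mm.
Addition/subtraction keeps the fewest decimal places: 58.7 → 1 decimal place, 0.352 → 3 decimal places; limit is 1.
Rounded to 1 decimal place: 58.3 mm.

58.3 mm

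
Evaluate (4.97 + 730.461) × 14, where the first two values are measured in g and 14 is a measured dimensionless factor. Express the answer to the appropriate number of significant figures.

1.0 × 10⁴ g

4.97 g + 730.461 g = 735.431 g; the sum is limited to 2 decimal places (5 s.f.).
Carrying full precision, 735.431 × 14 = 10296.034 g; 14 has 2 s.f., so the result keeps min(5, 2) = 2 s.f.
Rounded to 2 significant figures: 1.0 × 10⁴ g.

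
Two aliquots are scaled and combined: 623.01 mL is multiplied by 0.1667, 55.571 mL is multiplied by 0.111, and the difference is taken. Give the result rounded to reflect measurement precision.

623.01 × 0.1667 = 103.855767 → 103.9 mL (4 s.f., last digit at the 10^-1 place).
55.571 × 0.111 = 6.168381 → 6.17 mL (3 s.f., last digit at the 10^-2 place).
Difference: 97.687386 mL; keep the coarser place, 10^-1.
Result: 97.7 mL.

97.7 mL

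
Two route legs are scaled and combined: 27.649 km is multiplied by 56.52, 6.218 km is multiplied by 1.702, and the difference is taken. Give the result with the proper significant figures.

1552 km

27.649 × 56.52 = 1562.72148 → 1563 km (4 s.f., last digit at the 10^0 place).
6.218 × 1.702 = 10.583036 → 10.58 km (4 s.f., last digit at the 10^-2 place).
Difference: 1552.138444 km; keep the coarser place, 10^0.
Result: 1552 km.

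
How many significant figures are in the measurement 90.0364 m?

90.0364: zeros between nonzero digits are significant.

6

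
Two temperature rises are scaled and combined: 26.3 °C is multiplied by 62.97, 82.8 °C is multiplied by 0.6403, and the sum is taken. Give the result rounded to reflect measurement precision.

1.71 × 10^3 °C

26.3 × 62.97 = 1656.111 → 1.66 × 10^3 °C (3 s.f., last digit at the 10^1 place).
82.8 × 0.6403 = 53.01684 → 53.0 °C (3 s.f., last digit at the 10^-1 place).
Sum: 1709.12784 °C; keep the coarser place, 10^1.
Result: 1.71 × 10^3 °C.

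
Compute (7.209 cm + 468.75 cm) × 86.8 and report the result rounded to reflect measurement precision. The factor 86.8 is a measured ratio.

7.209 cm + 468.75 cm = 475.959 cm; the sum is limited to 2 decimal places (5 s.f.).
Carrying full precision, 475.959 × 86.8 = 41313.2412 cm; 86.8 has 3 s.f., so the result keeps min(5, 3) = 3 s.f.
Rounded to 3 significant figures: 4.13 × 10^4 cm.

4.13 × 10^4 cm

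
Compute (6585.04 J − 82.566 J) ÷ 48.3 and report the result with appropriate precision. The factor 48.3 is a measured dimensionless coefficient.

135 J

6585.04 J − 82.566 J = 6502.474 J; the difference is limited to 2 decimal places (6 s.f.).
Carrying full precision, 6502.474 ÷ 48.3 = 134.62679089… J; 48.3 has 3 s.f., so the result keeps min(6, 3) = 3 s.f.
Rounded to 3 significant figures: 135 J.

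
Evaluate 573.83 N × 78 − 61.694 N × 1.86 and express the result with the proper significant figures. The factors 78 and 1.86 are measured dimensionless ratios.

573.83 × 78 = 44758.74 → 4.5 × 10^4 N (2 s.f., last digit at the 10^3 place).
61.694 × 1.86 = 114.75084 → 115 N (3 s.f., last digit at the 10^0 place).
Difference: 44643.98916 N; keep the coarser place, 10^3.
Result: 4.5 × 10^4 N.

4.5 × 10^4 N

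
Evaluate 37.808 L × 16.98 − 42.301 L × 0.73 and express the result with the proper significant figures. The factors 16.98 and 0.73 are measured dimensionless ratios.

37.808 × 16.98 = 641.97984 → 642.0 L (4 s.f., last digit at the 10^-1 place).
42.301 × 0.73 = 30.87973 → 31 L (2 s.f., last digit at the 10^0 place).
Difference: 611.10011 L; keep the coarser place, 10^0.
Result: 611 L.

611 L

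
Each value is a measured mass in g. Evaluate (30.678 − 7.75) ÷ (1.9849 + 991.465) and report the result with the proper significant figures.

0.02308

30.678 − 7.75 = 22.928, limited to 2 d.p. → 4 s.f.; 1.9849 + 991.465 = 993.4499, limited to 3 d.p. → 6 s.f.
Carrying full precision, 22.928 ÷ 993.4499 = 0.0230791708772…; keep min(4, 6) = 4 s.f.
Rounded to 4 significant figures: 0.02308.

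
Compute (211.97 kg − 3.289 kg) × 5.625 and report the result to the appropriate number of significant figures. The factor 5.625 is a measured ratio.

1174 kg

211.97 kg − 3.289 kg = 208.681 kg; the difference is limited to 2 decimal places (5 s.f.).
Carrying full precision, 208.681 × 5.625 = 1173.830625 kg; 5.625 has 4 s.f., so the result keeps min(5, 4) = 4 s.f.
Rounded to 4 significant figures: 1174 kg.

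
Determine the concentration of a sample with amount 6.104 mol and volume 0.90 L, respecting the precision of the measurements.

6.8 mol/L

concentration = 6.104 mol ÷ 0.90 L = 6.78222222222… mol/L.
6.104 has 4 significant figures; 0.90 has 2.
Division/multiplication keeps the fewest: 2 significant figures.
Rounded: 6.8 mol/L.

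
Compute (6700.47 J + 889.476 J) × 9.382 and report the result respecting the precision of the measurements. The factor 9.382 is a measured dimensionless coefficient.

6700.47 J + 889.476 J = 7589.946 J; the sum is limited to 2 decimal places (6 s.f.).
Carrying full precision, 7589.946 × 9.382 = 71208.873372 J; 9.382 has 4 s.f., so the result keeps min(6, 4) = 4 s.f.
Rounded to 4 significant figures: 7.121 × 10^4 J.

7.121 × 10^4 J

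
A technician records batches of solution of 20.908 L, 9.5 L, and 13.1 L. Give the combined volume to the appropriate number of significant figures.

43.5 L

20.908 L + 9.5 L + 13.1 L = 43.508 L.
Addition/subtraction keeps the fewest decimal places: 20.908 → 3 decimal places, 9.5 → 1 decimal place, 13.1 → 1 decimal place; limit is 1.
Rounded to 1 decimal place: 43.5 L.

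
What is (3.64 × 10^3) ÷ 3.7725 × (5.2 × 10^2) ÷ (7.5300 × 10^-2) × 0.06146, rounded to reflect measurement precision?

(3.64 × 10^3) ÷ 3.7725 × (5.2 × 10^2) ÷ (7.5300 × 10^-2) × 0.06146 = 409518.059417…
Multiplication/division keeps the fewest significant figures: 3.64 × 10^3 → 3 s.f., 3.7725 → 5 s.f., 5.2 × 10^2 → 2 s.f., 7.5300 × 10^-2 → 5 s.f., 0.06146 → 4 s.f.; limit is 2.
Rounded to 2 significant figures: 4.1 × 10^5.

4.1 × 10^5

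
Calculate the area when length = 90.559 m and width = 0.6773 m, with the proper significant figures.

61.34 m²

area = 90.559 m × 0.6773 m = 61.3356107 m².
90.559 has 5 significant figures; 0.6773 has 4.
Division/multiplication keeps the fewest: 4 significant figures.
Rounded: 61.34 m².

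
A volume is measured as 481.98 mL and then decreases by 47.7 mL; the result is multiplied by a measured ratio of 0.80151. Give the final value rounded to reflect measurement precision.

348.1 mL

481.98 mL − 47.7 mL = 434.28 mL; the difference is limited to 1 decimal place (4 s.f.).
Carrying full precision, 434.28 × 0.80151 = 348.0797628 mL; 0.80151 has 5 s.f., so the result keeps min(4, 5) = 4 s.f.
Rounded to 4 significant figures: 348.1 mL.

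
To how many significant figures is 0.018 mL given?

2

0.018: leading zeros are not significant.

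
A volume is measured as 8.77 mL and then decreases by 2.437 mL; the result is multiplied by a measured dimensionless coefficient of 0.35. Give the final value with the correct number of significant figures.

2.2 mL

8.77 mL − 2.437 mL = 6.333 mL; the difference is limited to 2 decimal places (3 s.f.).
Carrying full precision, 6.333 × 0.35 = 2.21655 mL; 0.35 has 2 s.f., so the result keeps min(3, 2) = 2 s.f.
Rounded to 2 significant figures: 2.2 mL.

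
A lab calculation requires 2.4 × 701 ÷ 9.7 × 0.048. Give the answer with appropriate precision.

2.4 × 701 ÷ 9.7 × 0.048 = 8.32527835052…
Multiplication/division keeps the fewest significant figures: 2.4 → 2 s.f., 701 → 3 s.f., 9.7 → 2 s.f., 0.048 → 2 s.f.; limit is 2.
Rounded to 2 significant figures: 8.3.

8.3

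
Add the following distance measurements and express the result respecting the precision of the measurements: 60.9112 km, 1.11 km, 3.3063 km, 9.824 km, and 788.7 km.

60.9112 km + 1.11 km + 3.3063 km + 9.824 km + 788.7 km = 863.8515 km.
Addition/subtraction keeps the fewest decimal places: 60.9112 → 4 decimal places, 1.11 → 2 decimal places, 3.3063 → 4 decimal places, 9.824 → 3 decimal places, 788.7 → 1 decimal place; limit is 1.
Rounded to 1 decimal place: 863.9 km.

863.9 km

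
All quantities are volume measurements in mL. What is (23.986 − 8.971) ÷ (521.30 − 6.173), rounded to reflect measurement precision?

23.986 − 8.971 = 15.015, limited to 3 d.p. → 5 s.f.; 521.30 − 6.173 = 515.127, limited to 2 d.p. → 5 s.f.
Carrying full precision, 15.015 ÷ 515.127 = 0.029148151815…; keep min(5, 5) = 5 s.f.
Rounded to 5 significant figures: 0.029148.

0.029148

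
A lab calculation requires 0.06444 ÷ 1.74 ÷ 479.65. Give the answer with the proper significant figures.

0.06444 ÷ 1.74 ÷ 479.65 = 0.0000772114724458…
Multiplication/division keeps the fewest significant figures: 0.06444 → 4 s.f., 1.74 → 3 s.f., 479.65 → 5 s.f.; limit is 3.
Rounded to 3 significant figures: 7.72 × 10^-5.

7.72 × 10^-5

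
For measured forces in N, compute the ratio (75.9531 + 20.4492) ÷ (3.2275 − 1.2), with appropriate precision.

75.9531 + 20.4492 = 96.4023, limited to 4 d.p. → 6 s.f.; 3.2275 − 1.2 = 2.0275, limited to 1 d.p. → 2 s.f.
Carrying full precision, 96.4023 ÷ 2.0275 = 47.5473736128…; keep min(6, 2) = 2 s.f.
Rounded to 2 significant figures: 48.

48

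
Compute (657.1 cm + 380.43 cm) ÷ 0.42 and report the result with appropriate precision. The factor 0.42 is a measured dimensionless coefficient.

657.1 cm + 380.43 cm = 1037.53 cm; the sum is limited to 1 decimal place (5 s.f.).
Carrying full precision, 1037.53 ÷ 0.42 = 2470.30952381… cm; 0.42 has 2 s.f., so the result keeps min(5, 2) = 2 s.f.
Rounded to 2 significant figures: 2.5 × 10^3 cm.

2.5 × 10^3 cm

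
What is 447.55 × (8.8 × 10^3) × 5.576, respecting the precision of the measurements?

447.55 × (8.8 × 10^3) × 5.576 = 21960741.44
Multiplication/division keeps the fewest significant figures: 447.55 → 5 s.f., 8.8 × 10^3 → 2 s.f., 5.576 → 4 s.f.; limit is 2.
Rounded to 2 significant figures: 2.2 × 10^7.

2.2 × 10^7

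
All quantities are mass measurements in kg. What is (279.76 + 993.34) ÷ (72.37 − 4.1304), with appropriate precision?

18.66

279.76 + 993.34 = 1273.10, limited to 2 d.p. → 6 s.f.; 72.37 − 4.1304 = 68.2396, limited to 2 d.p. → 4 s.f.
Carrying full precision, 1273.10 ÷ 68.2396 = 18.6563227217…; keep min(6, 4) = 4 s.f.
Rounded to 4 significant figures: 18.66.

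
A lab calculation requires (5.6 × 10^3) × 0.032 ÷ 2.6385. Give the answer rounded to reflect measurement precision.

68

(5.6 × 10^3) × 0.032 ÷ 2.6385 = 67.9173772977…
Multiplication/division keeps the fewest significant figures: 5.6 × 10^3 → 2 s.f., 0.032 → 2 s.f., 2.6385 → 5 s.f.; limit is 2.
Rounded to 2 significant figures: 68.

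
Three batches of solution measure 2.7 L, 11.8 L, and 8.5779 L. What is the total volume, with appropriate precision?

23.1 L

2.7 L + 11.8 L + 8.5779 L = 23.0779 L.
Addition/subtraction keeps the fewest decimal places: 2.7 → 1 decimal place, 11.8 → 1 decimal place, 8.5779 → 4 decimal places; limit is 1.
Rounded to 1 decimal place: 23.1 L.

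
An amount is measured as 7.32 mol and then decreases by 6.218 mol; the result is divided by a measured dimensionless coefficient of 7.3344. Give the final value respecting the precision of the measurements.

1.50 × 10⁻¹ mol

7.32 mol − 6.218 mol = 1.102 mol; the difference is limited to 2 decimal places (3 s.f.).
Carrying full precision, 1.102 ÷ 7.3344 = 0.1502508726… mol; 7.3344 has 5 s.f., so the result keeps min(3, 5) = 3 s.f.
Rounded to 3 significant figures: 1.50 × 10⁻¹ mol.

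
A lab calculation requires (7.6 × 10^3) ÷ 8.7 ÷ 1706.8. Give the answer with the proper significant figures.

(7.6 × 10^3) ÷ 8.7 ÷ 1706.8 = 0.511813462849…
Multiplication/division keeps the fewest significant figures: 7.6 × 10^3 → 2 s.f., 8.7 → 2 s.f., 1706.8 → 5 s.f.; limit is 2.
Rounded to 2 significant figures: 0.51.

0.51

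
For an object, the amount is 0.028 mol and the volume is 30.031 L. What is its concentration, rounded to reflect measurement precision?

9.3 × 10⁻⁴ mol/L

concentration = 0.028 mol ÷ 30.031 L = 0.000932369884453… mol/L.
0.028 has 2 significant figures; 30.031 has 5.
Division/multiplication keeps the fewest: 2 significant figures.
Rounded: 9.3 × 10⁻⁴ mol/L.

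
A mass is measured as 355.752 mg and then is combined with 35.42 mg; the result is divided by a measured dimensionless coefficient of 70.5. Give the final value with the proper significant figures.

355.752 mg + 35.42 mg = 391.172 mg; the sum is limited to 2 decimal places (5 s.f.).
Carrying full precision, 391.172 ÷ 70.5 = 5.54853900709… mg; 70.5 has 3 s.f., so the result keeps min(5, 3) = 3 s.f.
Rounded to 3 significant figures: 5.55 mg.

5.55 mg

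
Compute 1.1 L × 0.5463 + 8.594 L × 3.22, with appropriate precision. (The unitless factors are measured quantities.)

28.3 L

1.1 × 0.5463 = 0.60093 → 0.60 L (2 s.f., last digit at the 10^-2 place).
8.594 × 3.22 = 27.67268 → 27.7 L (3 s.f., last digit at the 10^-1 place).
Sum: 28.27361 L; keep the coarser place, 10^-1.
Result: 28.3 L.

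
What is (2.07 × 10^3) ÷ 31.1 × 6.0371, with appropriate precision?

4.02 × 10^2

(2.07 × 10^3) ÷ 31.1 × 6.0371 = 401.826270096…
Multiplication/division keeps the fewest significant figures: 2.07 × 10^3 → 3 s.f., 31.1 → 3 s.f., 6.0371 → 5 s.f.; limit is 3.
Rounded to 3 significant figures: 4.02 × 10^2.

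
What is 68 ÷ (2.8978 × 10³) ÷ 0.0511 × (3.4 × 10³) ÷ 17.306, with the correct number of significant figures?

68 ÷ (2.8978 × 10³) ÷ 0.0511 × (3.4 × 10³) ÷ 17.306 = 90.2197921335…
Multiplication/division keeps the fewest significant figures: 68 → 2 s.f., 2.8978 × 10³ → 5 s.f., 0.0511 → 3 s.f., 3.4 × 10³ → 2 s.f., 17.306 → 5 s.f.; limit is 2.
Rounded to 2 significant figures: 9.0 × 10¹.

9.0 × 10¹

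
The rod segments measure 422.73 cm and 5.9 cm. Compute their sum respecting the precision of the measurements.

428.6 cm

422.73 cm + 5.9 cm = 428.63 cm.
Addition/subtraction keeps the fewest decimal places: 422.73 → 2 decimal places, 5.9 → 1 decimal place; limit is 1.
Rounded to 1 decimal place: 428.6 cm.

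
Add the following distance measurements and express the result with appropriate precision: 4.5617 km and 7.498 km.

12.060 km

4.5617 km + 7.498 km = 12.0597 km.
Addition/subtraction keeps the fewest decimal places: 4.5617 → 4 decimal places, 7.498 → 3 decimal places; limit is 3.
Rounded to 3 decimal places: 12.060 km.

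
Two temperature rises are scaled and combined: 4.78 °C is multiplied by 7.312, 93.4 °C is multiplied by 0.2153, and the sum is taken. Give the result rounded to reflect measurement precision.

55.1 °C

4.78 × 7.312 = 34.95136 → 35.0 °C (3 s.f., last digit at the 10^-1 place).
93.4 × 0.2153 = 20.10902 → 20.1 °C (3 s.f., last digit at the 10^-1 place).
Sum: 55.06038 °C; keep the coarser place, 10^-1.
Result: 55.1 °C.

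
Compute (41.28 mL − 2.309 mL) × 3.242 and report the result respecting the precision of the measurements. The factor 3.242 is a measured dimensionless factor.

126.3 mL

41.28 mL − 2.309 mL = 38.971 mL; the difference is limited to 2 decimal places (4 s.f.).
Carrying full precision, 38.971 × 3.242 = 126.343982 mL; 3.242 has 4 s.f., so the result keeps min(4, 4) = 4 s.f.
Rounded to 4 significant figures: 126.3 mL.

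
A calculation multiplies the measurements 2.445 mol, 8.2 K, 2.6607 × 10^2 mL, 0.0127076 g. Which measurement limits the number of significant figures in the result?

8.2 K

2.445 mol → 4 s.f.; 8.2 K → 2 s.f.; 2.6607 × 10^2 mL → 5 s.f.; 0.0127076 g → 6 s.f.
The fewest is 2 significant figures, from 8.2 K.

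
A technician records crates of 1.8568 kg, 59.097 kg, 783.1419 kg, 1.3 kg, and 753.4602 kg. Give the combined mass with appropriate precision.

1.8568 kg + 59.097 kg + 783.1419 kg + 1.3 kg + 753.4602 kg = 1598.8559 kg.
Addition/subtraction keeps the fewest decimal places: 1.8568 → 4 decimal places, 59.097 → 3 decimal places, 783.1419 → 4 decimal places, 1.3 → 1 decimal place, 753.4602 → 4 decimal places; limit is 1.
Rounded to 1 decimal place: 1.5989 × 10^3 kg.

1.5989 × 10^3 kg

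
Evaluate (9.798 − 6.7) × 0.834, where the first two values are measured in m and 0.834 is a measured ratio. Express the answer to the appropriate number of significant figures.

2.6 m

9.798 m − 6.7 m = 3.098 m; the difference is limited to 1 decimal place (2 s.f.).
Carrying full precision, 3.098 × 0.834 = 2.583732 m; 0.834 has 3 s.f., so the result keeps min(2, 3) = 2 s.f.
Rounded to 2 significant figures: 2.6 m.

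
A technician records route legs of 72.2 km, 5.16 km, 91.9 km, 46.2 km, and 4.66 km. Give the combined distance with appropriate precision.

220.1 km

72.2 km + 5.16 km + 91.9 km + 46.2 km + 4.66 km = 220.12 km.
Addition/subtraction keeps the fewest decimal places: 72.2 → 1 decimal place, 5.16 → 2 decimal places, 91.9 → 1 decimal place, 46.2 → 1 decimal place, 4.66 → 2 decimal places; limit is 1.
Rounded to 1 decimal place: 220.1 km.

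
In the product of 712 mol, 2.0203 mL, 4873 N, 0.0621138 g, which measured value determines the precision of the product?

712 mol

712 mol → 3 s.f.; 2.0203 mL → 5 s.f.; 4873 N → 4 s.f.; 0.0621138 g → 6 s.f.
The fewest is 3 significant figures, from 712 mol.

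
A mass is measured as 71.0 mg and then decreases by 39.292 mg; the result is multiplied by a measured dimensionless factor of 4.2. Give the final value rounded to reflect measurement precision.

1.3 × 10² mg

71.0 mg − 39.292 mg = 31.708 mg; the difference is limited to 1 decimal place (3 s.f.).
Carrying full precision, 31.708 × 4.2 = 133.1736 mg; 4.2 has 2 s.f., so the result keeps min(3, 2) = 2 s.f.
Rounded to 2 significant figures: 1.3 × 10² mg.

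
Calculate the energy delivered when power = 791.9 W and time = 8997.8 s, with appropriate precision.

7.125 × 10^6 J

energy delivered = 791.9 W × 8997.8 s = 7125357.82 J.
791.9 has 4 significant figures; 8997.8 has 5.
Division/multiplication keeps the fewest: 4 significant figures.
Rounded: 7.125 × 10^6 J.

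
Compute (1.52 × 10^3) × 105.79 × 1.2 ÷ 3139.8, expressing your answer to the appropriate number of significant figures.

(1.52 × 10^3) × 105.79 × 1.2 ÷ 3139.8 = 61.4564494554…
Multiplication/division keeps the fewest significant figures: 1.52 × 10^3 → 3 s.f., 105.79 → 5 s.f., 1.2 → 2 s.f., 3139.8 → 5 s.f.; limit is 2.
Rounded to 2 significant figures: 61.

61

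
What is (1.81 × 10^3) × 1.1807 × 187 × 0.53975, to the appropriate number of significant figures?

2.16 × 10^5

(1.81 × 10^3) × 1.1807 × 187 × 0.53975 = 215701.117778…
Multiplication/division keeps the fewest significant figures: 1.81 × 10^3 → 3 s.f., 1.1807 → 5 s.f., 187 → 3 s.f., 0.53975 → 5 s.f.; limit is 3.
Rounded to 3 significant figures: 2.16 × 10^5.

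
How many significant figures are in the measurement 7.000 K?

7.000: trailing zeros after a decimal point are significant.

4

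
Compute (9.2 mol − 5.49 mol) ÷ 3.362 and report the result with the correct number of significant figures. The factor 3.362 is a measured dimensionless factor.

1.1 mol

9.2 mol − 5.49 mol = 3.71 mol; the difference is limited to 1 decimal place (2 s.f.).
Carrying full precision, 3.71 ÷ 3.362 = 1.10350981559… mol; 3.362 has 4 s.f., so the result keeps min(2, 4) = 2 s.f.
Rounded to 2 significant figures: 1.1 mol.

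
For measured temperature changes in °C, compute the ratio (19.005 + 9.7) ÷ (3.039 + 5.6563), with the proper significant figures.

3.30

19.005 + 9.7 = 28.705, limited to 1 d.p. → 3 s.f.; 3.039 + 5.6563 = 8.6953, limited to 3 d.p. → 4 s.f.
Carrying full precision, 28.705 ÷ 8.6953 = 3.30120869895…; keep min(3, 4) = 3 s.f.
Rounded to 3 significant figures: 3.30.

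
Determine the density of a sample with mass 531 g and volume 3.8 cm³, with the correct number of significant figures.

density = 531 g ÷ 3.8 cm³ = 139.736842105… g/cm³.
531 has 3 significant figures; 3.8 has 2.
Division/multiplication keeps the fewest: 2 significant figures.
Rounded: 1.4 × 10² g/cm³.

1.4 × 10² g/cm³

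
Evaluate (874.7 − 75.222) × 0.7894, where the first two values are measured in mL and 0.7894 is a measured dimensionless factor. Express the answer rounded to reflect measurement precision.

631.1 mL

874.7 mL − 75.222 mL = 799.478 mL; the difference is limited to 1 decimal place (4 s.f.).
Carrying full precision, 799.478 × 0.7894 = 631.1079332 mL; 0.7894 has 4 s.f., so the result keeps min(4, 4) = 4 s.f.
Rounded to 4 significant figures: 631.1 mL.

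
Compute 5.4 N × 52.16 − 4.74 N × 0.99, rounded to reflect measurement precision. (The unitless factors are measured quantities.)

2.8 × 10^2 N

5.4 × 52.16 = 281.664 → 2.8 × 10^2 N (2 s.f., last digit at the 10^1 place).
4.74 × 0.99 = 4.6926 → 4.7 N (2 s.f., last digit at the 10^-1 place).
Difference: 276.9714 N; keep the coarser place, 10^1.
Result: 2.8 × 10^2 N.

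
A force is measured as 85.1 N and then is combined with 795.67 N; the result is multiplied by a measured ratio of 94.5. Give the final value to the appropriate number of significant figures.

8.32 × 10^4 N

85.1 N + 795.67 N = 880.77 N; the sum is limited to 1 decimal place (4 s.f.).
Carrying full precision, 880.77 × 94.5 = 83232.765 N; 94.5 has 3 s.f., so the result keeps min(4, 3) = 3 s.f.
Rounded to 3 significant figures: 8.32 × 10^4 N.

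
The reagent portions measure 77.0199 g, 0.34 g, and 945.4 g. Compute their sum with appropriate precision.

77.0199 g + 0.34 g + 945.4 g = 1022.7599 g.
Addition/subtraction keeps the fewest decimal places: 77.0199 → 4 decimal places, 0.34 → 2 decimal places, 945.4 → 1 decimal place; limit is 1.
Rounded to 1 decimal place: 1.0228 × 10³ g.

1.0228 × 10³ g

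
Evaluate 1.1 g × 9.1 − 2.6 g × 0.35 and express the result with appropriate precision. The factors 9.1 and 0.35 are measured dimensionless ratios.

9 g

1.1 × 9.1 = 10.01 → 1.0 × 10¹ g (2 s.f., last digit at the 10^0 place).
2.6 × 0.35 = 0.91 → 0.91 g (2 s.f., last digit at the 10^-2 place).
Difference: 9.1 g; keep the coarser place, 10^0.
Result: 9 g.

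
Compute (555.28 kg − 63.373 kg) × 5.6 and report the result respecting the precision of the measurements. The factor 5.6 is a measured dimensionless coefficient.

555.28 kg − 63.373 kg = 491.907 kg; the difference is limited to 2 decimal places (5 s.f.).
Carrying full precision, 491.907 × 5.6 = 2754.6792 kg; 5.6 has 2 s.f., so the result keeps min(5, 2) = 2 s.f.
Rounded to 2 significant figures: 2.8 × 10³ kg.

2.8 × 10³ kg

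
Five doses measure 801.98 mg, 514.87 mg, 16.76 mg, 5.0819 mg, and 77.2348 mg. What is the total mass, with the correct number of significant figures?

801.98 mg + 514.87 mg + 16.76 mg + 5.0819 mg + 77.2348 mg = 1415.9267 mg.
Addition/subtraction keeps the fewest decimal places: 801.98 → 2 decimal places, 514.87 → 2 decimal places, 16.76 → 2 decimal places, 5.0819 → 4 decimal places, 77.2348 → 4 decimal places; limit is 2.
Rounded to 2 decimal places: 1415.93 mg.

1415.93 mg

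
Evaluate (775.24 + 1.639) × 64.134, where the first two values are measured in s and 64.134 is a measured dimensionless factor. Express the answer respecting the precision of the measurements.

775.24 s + 1.639 s = 776.879 s; the sum is limited to 2 decimal places (5 s.f.).
Carrying full precision, 776.879 × 64.134 = 49824.357786 s; 64.134 has 5 s.f., so the result keeps min(5, 5) = 5 s.f.
Rounded to 5 significant figures: 49824 s.

49824 s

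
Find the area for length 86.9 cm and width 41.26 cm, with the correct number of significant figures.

3.59 × 10³ cm²

area = 86.9 cm × 41.26 cm = 3585.494 cm².
86.9 has 3 significant figures; 41.26 has 4.
Division/multiplication keeps the fewest: 3 significant figures.
Rounded: 3.59 × 10³ cm².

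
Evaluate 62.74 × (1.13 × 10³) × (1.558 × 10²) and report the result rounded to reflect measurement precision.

62.74 × (1.13 × 10³) × (1.558 × 10²) = 11045627.96
Multiplication/division keeps the fewest significant figures: 62.74 → 4 s.f., 1.13 × 10³ → 3 s.f., 1.558 × 10² → 4 s.f.; limit is 3.
Rounded to 3 significant figures: 1.10 × 10⁷.

1.10 × 10⁷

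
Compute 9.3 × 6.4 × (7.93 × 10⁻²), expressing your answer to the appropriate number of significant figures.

4.7

9.3 × 6.4 × (7.93 × 10⁻²) = 4.719936
Multiplication/division keeps the fewest significant figures: 9.3 → 2 s.f., 6.4 → 2 s.f., 7.93 × 10⁻² → 3 s.f.; limit is 2.
Rounded to 2 significant figures: 4.7.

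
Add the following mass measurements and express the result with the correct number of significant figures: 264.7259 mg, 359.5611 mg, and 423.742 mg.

264.7259 mg + 359.5611 mg + 423.742 mg = 1048.0290 mg.
Addition/subtraction keeps the fewest decimal places: 264.7259 → 4 decimal places, 359.5611 → 4 decimal places, 423.742 → 3 decimal places; limit is 3.
Rounded to 3 decimal places: 1048.029 mg.

1048.029 mg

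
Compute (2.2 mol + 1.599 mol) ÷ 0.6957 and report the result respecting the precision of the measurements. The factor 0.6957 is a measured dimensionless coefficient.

2.2 mol + 1.599 mol = 3.799 mol; the sum is limited to 1 decimal place (2 s.f.).
Carrying full precision, 3.799 ÷ 0.6957 = 5.46068707776… mol; 0.6957 has 4 s.f., so the result keeps min(2, 4) = 2 s.f.
Rounded to 2 significant figures: 5.5 mol.

5.5 mol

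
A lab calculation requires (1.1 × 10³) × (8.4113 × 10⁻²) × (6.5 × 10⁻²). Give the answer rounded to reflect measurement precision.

(1.1 × 10³) × (8.4113 × 10⁻²) × (6.5 × 10⁻²) = 6.0140795
Multiplication/division keeps the fewest significant figures: 1.1 × 10³ → 2 s.f., 8.4113 × 10⁻² → 5 s.f., 6.5 × 10⁻² → 2 s.f.; limit is 2.
Rounded to 2 significant figures: 6.0.

6.0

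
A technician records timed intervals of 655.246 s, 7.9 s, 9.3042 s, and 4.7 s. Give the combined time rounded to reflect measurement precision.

655.246 s + 7.9 s + 9.3042 s + 4.7 s = 677.1502 s.
Addition/subtraction keeps the fewest decimal places: 655.246 → 3 decimal places, 7.9 → 1 decimal place, 9.3042 → 4 decimal places, 4.7 → 1 decimal place; limit is 1.
Rounded to 1 decimal place: 677.2 s.

677.2 s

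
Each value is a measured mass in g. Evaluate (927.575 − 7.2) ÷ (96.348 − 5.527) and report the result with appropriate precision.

10.13

927.575 − 7.2 = 920.375, limited to 1 d.p. → 4 s.f.; 96.348 − 5.527 = 90.821, limited to 3 d.p. → 5 s.f.
Carrying full precision, 920.375 ÷ 90.821 = 10.1339447925…; keep min(4, 5) = 4 s.f.
Rounded to 4 significant figures: 10.13.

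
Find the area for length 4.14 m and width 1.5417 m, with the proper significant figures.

6.38 m²

area = 4.14 m × 1.5417 m = 6.382638 m².
4.14 has 3 significant figures; 1.5417 has 5.
Division/multiplication keeps the fewest: 3 significant figures.
Rounded: 6.38 m².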